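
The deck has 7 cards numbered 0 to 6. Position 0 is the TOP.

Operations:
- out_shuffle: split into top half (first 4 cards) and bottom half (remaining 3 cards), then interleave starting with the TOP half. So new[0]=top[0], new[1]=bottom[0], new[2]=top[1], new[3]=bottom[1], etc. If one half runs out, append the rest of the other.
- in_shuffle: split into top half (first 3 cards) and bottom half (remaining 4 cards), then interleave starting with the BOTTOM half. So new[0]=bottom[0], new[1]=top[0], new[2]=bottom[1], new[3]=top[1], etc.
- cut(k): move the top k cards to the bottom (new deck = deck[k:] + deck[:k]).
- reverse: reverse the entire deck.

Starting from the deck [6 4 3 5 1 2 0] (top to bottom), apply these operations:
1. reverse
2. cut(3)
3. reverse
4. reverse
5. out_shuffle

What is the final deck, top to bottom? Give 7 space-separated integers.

Answer: 5 0 3 2 4 1 6

Derivation:
After op 1 (reverse): [0 2 1 5 3 4 6]
After op 2 (cut(3)): [5 3 4 6 0 2 1]
After op 3 (reverse): [1 2 0 6 4 3 5]
After op 4 (reverse): [5 3 4 6 0 2 1]
After op 5 (out_shuffle): [5 0 3 2 4 1 6]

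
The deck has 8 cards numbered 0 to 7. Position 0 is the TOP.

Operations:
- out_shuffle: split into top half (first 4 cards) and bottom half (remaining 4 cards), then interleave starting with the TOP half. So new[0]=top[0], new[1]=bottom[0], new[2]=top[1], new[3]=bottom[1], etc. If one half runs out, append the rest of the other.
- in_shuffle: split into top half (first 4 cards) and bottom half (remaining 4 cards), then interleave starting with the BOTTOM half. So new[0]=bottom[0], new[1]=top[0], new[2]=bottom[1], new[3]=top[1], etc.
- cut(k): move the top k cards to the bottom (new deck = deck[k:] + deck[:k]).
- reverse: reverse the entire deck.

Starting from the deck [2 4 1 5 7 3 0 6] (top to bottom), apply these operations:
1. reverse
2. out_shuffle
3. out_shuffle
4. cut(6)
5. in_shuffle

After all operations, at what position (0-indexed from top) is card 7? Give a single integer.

After op 1 (reverse): [6 0 3 7 5 1 4 2]
After op 2 (out_shuffle): [6 5 0 1 3 4 7 2]
After op 3 (out_shuffle): [6 3 5 4 0 7 1 2]
After op 4 (cut(6)): [1 2 6 3 5 4 0 7]
After op 5 (in_shuffle): [5 1 4 2 0 6 7 3]
Card 7 is at position 6.

Answer: 6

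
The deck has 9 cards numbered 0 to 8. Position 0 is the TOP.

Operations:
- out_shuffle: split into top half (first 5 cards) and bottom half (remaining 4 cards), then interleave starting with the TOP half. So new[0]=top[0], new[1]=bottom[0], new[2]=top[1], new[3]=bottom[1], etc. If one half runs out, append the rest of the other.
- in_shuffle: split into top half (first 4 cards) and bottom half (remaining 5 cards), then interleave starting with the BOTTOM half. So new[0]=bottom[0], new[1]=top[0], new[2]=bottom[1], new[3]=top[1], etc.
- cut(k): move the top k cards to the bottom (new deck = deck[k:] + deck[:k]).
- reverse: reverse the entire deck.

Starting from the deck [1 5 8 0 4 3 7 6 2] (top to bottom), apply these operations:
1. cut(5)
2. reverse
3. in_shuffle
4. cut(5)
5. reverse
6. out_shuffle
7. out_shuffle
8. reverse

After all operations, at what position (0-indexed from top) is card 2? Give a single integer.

Answer: 0

Derivation:
After op 1 (cut(5)): [3 7 6 2 1 5 8 0 4]
After op 2 (reverse): [4 0 8 5 1 2 6 7 3]
After op 3 (in_shuffle): [1 4 2 0 6 8 7 5 3]
After op 4 (cut(5)): [8 7 5 3 1 4 2 0 6]
After op 5 (reverse): [6 0 2 4 1 3 5 7 8]
After op 6 (out_shuffle): [6 3 0 5 2 7 4 8 1]
After op 7 (out_shuffle): [6 7 3 4 0 8 5 1 2]
After op 8 (reverse): [2 1 5 8 0 4 3 7 6]
Card 2 is at position 0.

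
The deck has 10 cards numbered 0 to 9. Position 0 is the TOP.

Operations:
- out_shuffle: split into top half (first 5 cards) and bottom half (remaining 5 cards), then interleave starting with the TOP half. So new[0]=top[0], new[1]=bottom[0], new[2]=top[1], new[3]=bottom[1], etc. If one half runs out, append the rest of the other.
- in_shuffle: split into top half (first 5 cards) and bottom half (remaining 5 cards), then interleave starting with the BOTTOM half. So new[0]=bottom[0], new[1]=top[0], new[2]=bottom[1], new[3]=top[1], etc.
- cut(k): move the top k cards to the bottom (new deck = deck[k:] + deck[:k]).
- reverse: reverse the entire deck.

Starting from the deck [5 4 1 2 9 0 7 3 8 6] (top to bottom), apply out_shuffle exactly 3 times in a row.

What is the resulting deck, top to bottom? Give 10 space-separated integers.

Answer: 5 8 3 7 0 9 2 1 4 6

Derivation:
After op 1 (out_shuffle): [5 0 4 7 1 3 2 8 9 6]
After op 2 (out_shuffle): [5 3 0 2 4 8 7 9 1 6]
After op 3 (out_shuffle): [5 8 3 7 0 9 2 1 4 6]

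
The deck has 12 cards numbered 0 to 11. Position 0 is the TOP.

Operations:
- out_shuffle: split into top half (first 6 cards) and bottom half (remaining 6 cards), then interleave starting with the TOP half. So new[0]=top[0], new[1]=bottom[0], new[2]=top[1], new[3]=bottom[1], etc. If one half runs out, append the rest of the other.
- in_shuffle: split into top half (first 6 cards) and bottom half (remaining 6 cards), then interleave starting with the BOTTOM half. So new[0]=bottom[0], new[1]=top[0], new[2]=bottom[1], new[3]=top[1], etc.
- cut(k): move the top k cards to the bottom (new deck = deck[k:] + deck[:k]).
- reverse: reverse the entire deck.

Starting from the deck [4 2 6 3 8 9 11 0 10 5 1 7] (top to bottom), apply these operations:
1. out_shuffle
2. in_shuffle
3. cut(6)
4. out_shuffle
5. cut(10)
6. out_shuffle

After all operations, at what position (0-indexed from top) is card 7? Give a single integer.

Answer: 9

Derivation:
After op 1 (out_shuffle): [4 11 2 0 6 10 3 5 8 1 9 7]
After op 2 (in_shuffle): [3 4 5 11 8 2 1 0 9 6 7 10]
After op 3 (cut(6)): [1 0 9 6 7 10 3 4 5 11 8 2]
After op 4 (out_shuffle): [1 3 0 4 9 5 6 11 7 8 10 2]
After op 5 (cut(10)): [10 2 1 3 0 4 9 5 6 11 7 8]
After op 6 (out_shuffle): [10 9 2 5 1 6 3 11 0 7 4 8]
Card 7 is at position 9.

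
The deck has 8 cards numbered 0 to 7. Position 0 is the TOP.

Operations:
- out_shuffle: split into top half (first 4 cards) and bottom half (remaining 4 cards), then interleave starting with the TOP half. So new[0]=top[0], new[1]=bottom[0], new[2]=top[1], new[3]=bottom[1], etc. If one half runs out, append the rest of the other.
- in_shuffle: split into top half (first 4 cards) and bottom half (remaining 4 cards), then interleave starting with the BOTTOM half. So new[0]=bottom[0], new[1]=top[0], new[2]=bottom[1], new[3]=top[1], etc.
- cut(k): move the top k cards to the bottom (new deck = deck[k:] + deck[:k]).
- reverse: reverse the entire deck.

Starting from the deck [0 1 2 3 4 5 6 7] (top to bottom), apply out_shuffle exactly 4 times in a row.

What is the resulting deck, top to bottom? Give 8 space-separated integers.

After op 1 (out_shuffle): [0 4 1 5 2 6 3 7]
After op 2 (out_shuffle): [0 2 4 6 1 3 5 7]
After op 3 (out_shuffle): [0 1 2 3 4 5 6 7]
After op 4 (out_shuffle): [0 4 1 5 2 6 3 7]

Answer: 0 4 1 5 2 6 3 7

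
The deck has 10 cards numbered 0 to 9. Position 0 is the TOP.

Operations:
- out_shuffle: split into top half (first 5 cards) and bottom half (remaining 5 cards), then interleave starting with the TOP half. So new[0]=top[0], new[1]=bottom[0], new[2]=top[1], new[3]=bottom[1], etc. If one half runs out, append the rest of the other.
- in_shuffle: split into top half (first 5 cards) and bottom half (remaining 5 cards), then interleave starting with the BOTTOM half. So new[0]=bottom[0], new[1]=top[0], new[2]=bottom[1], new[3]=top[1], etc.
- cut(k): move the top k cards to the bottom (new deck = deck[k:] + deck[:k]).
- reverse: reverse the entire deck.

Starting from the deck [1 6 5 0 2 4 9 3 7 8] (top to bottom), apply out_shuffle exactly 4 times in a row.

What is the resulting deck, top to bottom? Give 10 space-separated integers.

Answer: 1 2 7 0 3 5 9 6 4 8

Derivation:
After op 1 (out_shuffle): [1 4 6 9 5 3 0 7 2 8]
After op 2 (out_shuffle): [1 3 4 0 6 7 9 2 5 8]
After op 3 (out_shuffle): [1 7 3 9 4 2 0 5 6 8]
After op 4 (out_shuffle): [1 2 7 0 3 5 9 6 4 8]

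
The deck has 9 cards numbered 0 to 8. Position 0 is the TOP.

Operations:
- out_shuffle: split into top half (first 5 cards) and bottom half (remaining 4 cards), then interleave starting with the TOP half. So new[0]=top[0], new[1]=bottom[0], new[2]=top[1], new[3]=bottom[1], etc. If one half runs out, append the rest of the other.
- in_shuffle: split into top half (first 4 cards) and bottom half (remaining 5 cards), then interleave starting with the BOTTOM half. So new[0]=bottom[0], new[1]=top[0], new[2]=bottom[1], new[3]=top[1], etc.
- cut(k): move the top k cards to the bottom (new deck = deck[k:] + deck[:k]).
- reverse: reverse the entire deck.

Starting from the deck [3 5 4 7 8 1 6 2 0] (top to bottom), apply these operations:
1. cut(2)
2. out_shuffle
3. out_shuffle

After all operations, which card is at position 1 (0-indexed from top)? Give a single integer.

Answer: 3

Derivation:
After op 1 (cut(2)): [4 7 8 1 6 2 0 3 5]
After op 2 (out_shuffle): [4 2 7 0 8 3 1 5 6]
After op 3 (out_shuffle): [4 3 2 1 7 5 0 6 8]
Position 1: card 3.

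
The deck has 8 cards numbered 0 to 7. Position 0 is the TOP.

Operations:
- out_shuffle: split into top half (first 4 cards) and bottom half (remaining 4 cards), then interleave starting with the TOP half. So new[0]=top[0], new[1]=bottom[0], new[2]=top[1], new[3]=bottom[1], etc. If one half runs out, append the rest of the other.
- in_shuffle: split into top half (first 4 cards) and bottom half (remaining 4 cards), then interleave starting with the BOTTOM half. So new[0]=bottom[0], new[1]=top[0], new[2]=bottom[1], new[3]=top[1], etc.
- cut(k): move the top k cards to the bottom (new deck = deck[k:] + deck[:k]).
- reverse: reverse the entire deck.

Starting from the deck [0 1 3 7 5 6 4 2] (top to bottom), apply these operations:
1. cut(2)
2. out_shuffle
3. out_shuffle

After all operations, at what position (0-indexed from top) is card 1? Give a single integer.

After op 1 (cut(2)): [3 7 5 6 4 2 0 1]
After op 2 (out_shuffle): [3 4 7 2 5 0 6 1]
After op 3 (out_shuffle): [3 5 4 0 7 6 2 1]
Card 1 is at position 7.

Answer: 7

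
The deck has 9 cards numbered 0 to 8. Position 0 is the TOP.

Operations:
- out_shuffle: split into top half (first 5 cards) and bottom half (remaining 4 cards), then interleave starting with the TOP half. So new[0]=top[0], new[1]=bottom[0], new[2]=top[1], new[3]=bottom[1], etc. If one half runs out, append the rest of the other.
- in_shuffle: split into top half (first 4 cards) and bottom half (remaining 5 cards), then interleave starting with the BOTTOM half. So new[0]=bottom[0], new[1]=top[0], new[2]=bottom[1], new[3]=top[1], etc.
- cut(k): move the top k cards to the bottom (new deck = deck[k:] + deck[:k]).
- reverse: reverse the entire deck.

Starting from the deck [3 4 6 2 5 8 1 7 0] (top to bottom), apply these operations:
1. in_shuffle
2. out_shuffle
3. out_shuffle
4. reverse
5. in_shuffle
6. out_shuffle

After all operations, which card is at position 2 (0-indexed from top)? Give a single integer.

Answer: 8

Derivation:
After op 1 (in_shuffle): [5 3 8 4 1 6 7 2 0]
After op 2 (out_shuffle): [5 6 3 7 8 2 4 0 1]
After op 3 (out_shuffle): [5 2 6 4 3 0 7 1 8]
After op 4 (reverse): [8 1 7 0 3 4 6 2 5]
After op 5 (in_shuffle): [3 8 4 1 6 7 2 0 5]
After op 6 (out_shuffle): [3 7 8 2 4 0 1 5 6]
Position 2: card 8.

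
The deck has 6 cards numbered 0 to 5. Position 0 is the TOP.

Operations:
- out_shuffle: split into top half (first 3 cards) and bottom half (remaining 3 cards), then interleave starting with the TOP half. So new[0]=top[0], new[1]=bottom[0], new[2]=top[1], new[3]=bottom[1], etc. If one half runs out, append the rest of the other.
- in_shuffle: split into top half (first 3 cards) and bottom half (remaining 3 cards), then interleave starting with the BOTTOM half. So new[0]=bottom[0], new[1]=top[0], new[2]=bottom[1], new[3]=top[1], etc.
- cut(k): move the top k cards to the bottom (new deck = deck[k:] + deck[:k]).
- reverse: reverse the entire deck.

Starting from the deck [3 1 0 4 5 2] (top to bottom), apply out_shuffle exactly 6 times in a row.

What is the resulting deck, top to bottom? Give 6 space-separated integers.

After op 1 (out_shuffle): [3 4 1 5 0 2]
After op 2 (out_shuffle): [3 5 4 0 1 2]
After op 3 (out_shuffle): [3 0 5 1 4 2]
After op 4 (out_shuffle): [3 1 0 4 5 2]
After op 5 (out_shuffle): [3 4 1 5 0 2]
After op 6 (out_shuffle): [3 5 4 0 1 2]

Answer: 3 5 4 0 1 2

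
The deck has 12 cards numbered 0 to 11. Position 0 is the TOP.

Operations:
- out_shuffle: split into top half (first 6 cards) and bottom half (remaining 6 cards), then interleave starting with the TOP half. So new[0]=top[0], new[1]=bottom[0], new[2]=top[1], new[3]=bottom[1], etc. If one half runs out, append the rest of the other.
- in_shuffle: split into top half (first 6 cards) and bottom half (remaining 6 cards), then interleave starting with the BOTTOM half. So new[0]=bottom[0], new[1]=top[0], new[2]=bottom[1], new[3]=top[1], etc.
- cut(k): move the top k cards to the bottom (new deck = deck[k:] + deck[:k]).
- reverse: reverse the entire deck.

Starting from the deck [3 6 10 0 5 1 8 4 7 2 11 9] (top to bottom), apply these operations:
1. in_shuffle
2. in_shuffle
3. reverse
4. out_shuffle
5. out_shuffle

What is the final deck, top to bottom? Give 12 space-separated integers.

Answer: 10 9 4 0 1 6 11 8 7 5 3 2

Derivation:
After op 1 (in_shuffle): [8 3 4 6 7 10 2 0 11 5 9 1]
After op 2 (in_shuffle): [2 8 0 3 11 4 5 6 9 7 1 10]
After op 3 (reverse): [10 1 7 9 6 5 4 11 3 0 8 2]
After op 4 (out_shuffle): [10 4 1 11 7 3 9 0 6 8 5 2]
After op 5 (out_shuffle): [10 9 4 0 1 6 11 8 7 5 3 2]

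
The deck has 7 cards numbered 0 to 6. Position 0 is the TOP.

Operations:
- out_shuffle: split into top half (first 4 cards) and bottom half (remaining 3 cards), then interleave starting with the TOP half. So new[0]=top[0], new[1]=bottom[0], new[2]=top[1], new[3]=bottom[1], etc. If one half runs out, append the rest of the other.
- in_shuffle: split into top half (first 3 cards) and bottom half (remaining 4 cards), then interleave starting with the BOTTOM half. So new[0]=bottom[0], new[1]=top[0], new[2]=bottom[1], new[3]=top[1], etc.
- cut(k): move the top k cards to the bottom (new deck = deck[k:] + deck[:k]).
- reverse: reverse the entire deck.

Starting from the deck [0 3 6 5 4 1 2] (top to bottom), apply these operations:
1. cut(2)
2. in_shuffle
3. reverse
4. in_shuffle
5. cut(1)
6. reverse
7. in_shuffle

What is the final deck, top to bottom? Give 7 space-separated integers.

After op 1 (cut(2)): [6 5 4 1 2 0 3]
After op 2 (in_shuffle): [1 6 2 5 0 4 3]
After op 3 (reverse): [3 4 0 5 2 6 1]
After op 4 (in_shuffle): [5 3 2 4 6 0 1]
After op 5 (cut(1)): [3 2 4 6 0 1 5]
After op 6 (reverse): [5 1 0 6 4 2 3]
After op 7 (in_shuffle): [6 5 4 1 2 0 3]

Answer: 6 5 4 1 2 0 3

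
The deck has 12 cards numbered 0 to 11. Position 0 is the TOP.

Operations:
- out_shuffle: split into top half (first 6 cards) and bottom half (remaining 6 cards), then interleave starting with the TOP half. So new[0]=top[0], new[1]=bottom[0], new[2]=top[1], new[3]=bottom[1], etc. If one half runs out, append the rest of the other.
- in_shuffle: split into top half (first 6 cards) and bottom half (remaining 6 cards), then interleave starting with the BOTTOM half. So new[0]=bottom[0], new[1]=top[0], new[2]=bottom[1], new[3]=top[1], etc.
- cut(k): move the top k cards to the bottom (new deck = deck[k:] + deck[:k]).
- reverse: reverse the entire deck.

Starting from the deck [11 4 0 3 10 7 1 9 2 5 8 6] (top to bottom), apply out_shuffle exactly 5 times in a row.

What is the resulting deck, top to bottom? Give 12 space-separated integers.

Answer: 11 8 5 2 9 1 7 10 3 0 4 6

Derivation:
After op 1 (out_shuffle): [11 1 4 9 0 2 3 5 10 8 7 6]
After op 2 (out_shuffle): [11 3 1 5 4 10 9 8 0 7 2 6]
After op 3 (out_shuffle): [11 9 3 8 1 0 5 7 4 2 10 6]
After op 4 (out_shuffle): [11 5 9 7 3 4 8 2 1 10 0 6]
After op 5 (out_shuffle): [11 8 5 2 9 1 7 10 3 0 4 6]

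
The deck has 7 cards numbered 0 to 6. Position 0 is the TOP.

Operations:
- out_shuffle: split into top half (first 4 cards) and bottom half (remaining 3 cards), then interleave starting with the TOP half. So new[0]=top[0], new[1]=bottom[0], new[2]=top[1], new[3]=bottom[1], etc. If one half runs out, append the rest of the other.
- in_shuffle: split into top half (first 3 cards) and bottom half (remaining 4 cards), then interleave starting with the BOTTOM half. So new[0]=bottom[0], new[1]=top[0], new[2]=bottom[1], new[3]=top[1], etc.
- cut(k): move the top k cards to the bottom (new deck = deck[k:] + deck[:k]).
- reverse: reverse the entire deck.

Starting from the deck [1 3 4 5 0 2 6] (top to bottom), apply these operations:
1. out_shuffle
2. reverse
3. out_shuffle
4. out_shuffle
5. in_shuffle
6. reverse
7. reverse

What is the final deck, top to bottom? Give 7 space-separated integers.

After op 1 (out_shuffle): [1 0 3 2 4 6 5]
After op 2 (reverse): [5 6 4 2 3 0 1]
After op 3 (out_shuffle): [5 3 6 0 4 1 2]
After op 4 (out_shuffle): [5 4 3 1 6 2 0]
After op 5 (in_shuffle): [1 5 6 4 2 3 0]
After op 6 (reverse): [0 3 2 4 6 5 1]
After op 7 (reverse): [1 5 6 4 2 3 0]

Answer: 1 5 6 4 2 3 0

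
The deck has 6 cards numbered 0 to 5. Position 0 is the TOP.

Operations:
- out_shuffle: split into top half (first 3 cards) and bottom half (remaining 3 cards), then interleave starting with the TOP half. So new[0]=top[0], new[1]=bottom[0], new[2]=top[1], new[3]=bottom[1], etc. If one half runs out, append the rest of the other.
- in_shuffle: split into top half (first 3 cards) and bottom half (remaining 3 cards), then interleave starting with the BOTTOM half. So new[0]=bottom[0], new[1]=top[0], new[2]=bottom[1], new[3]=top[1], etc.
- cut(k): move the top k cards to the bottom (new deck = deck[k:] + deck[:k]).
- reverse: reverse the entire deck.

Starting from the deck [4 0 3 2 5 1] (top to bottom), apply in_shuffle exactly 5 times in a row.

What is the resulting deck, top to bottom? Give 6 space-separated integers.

After op 1 (in_shuffle): [2 4 5 0 1 3]
After op 2 (in_shuffle): [0 2 1 4 3 5]
After op 3 (in_shuffle): [4 0 3 2 5 1]
After op 4 (in_shuffle): [2 4 5 0 1 3]
After op 5 (in_shuffle): [0 2 1 4 3 5]

Answer: 0 2 1 4 3 5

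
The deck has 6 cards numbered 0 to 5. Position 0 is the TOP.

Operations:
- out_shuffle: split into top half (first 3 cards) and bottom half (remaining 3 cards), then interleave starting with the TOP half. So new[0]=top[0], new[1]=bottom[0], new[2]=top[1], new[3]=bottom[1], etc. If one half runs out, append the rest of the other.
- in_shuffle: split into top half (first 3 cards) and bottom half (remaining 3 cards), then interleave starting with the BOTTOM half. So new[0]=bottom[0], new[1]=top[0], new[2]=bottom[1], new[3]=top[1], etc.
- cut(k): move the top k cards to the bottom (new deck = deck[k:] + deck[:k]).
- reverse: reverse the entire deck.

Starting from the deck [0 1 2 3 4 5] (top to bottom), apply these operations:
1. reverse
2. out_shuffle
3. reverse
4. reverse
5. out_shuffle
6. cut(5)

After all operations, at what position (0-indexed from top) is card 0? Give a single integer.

Answer: 0

Derivation:
After op 1 (reverse): [5 4 3 2 1 0]
After op 2 (out_shuffle): [5 2 4 1 3 0]
After op 3 (reverse): [0 3 1 4 2 5]
After op 4 (reverse): [5 2 4 1 3 0]
After op 5 (out_shuffle): [5 1 2 3 4 0]
After op 6 (cut(5)): [0 5 1 2 3 4]
Card 0 is at position 0.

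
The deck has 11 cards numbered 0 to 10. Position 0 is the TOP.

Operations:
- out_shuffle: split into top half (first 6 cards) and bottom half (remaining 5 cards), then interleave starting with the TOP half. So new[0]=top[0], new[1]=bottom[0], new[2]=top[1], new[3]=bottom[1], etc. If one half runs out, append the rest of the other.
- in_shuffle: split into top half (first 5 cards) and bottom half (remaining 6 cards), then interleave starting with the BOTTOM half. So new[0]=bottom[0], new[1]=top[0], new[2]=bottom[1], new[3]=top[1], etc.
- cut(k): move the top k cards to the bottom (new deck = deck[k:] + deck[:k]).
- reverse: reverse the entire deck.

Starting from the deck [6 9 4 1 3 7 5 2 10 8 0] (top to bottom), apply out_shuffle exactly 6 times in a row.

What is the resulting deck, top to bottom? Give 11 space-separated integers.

Answer: 6 7 0 3 8 1 10 4 2 9 5

Derivation:
After op 1 (out_shuffle): [6 5 9 2 4 10 1 8 3 0 7]
After op 2 (out_shuffle): [6 1 5 8 9 3 2 0 4 7 10]
After op 3 (out_shuffle): [6 2 1 0 5 4 8 7 9 10 3]
After op 4 (out_shuffle): [6 8 2 7 1 9 0 10 5 3 4]
After op 5 (out_shuffle): [6 0 8 10 2 5 7 3 1 4 9]
After op 6 (out_shuffle): [6 7 0 3 8 1 10 4 2 9 5]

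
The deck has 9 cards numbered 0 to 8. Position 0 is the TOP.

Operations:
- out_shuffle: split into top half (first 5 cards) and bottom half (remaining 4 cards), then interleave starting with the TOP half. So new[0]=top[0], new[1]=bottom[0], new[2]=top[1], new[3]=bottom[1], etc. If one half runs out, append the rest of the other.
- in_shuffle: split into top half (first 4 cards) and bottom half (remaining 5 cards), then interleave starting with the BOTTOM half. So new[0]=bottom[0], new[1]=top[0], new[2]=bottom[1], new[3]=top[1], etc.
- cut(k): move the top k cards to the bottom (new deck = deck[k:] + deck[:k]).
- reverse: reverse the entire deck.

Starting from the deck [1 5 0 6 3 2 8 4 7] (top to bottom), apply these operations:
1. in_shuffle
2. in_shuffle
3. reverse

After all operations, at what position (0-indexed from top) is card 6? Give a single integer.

After op 1 (in_shuffle): [3 1 2 5 8 0 4 6 7]
After op 2 (in_shuffle): [8 3 0 1 4 2 6 5 7]
After op 3 (reverse): [7 5 6 2 4 1 0 3 8]
Card 6 is at position 2.

Answer: 2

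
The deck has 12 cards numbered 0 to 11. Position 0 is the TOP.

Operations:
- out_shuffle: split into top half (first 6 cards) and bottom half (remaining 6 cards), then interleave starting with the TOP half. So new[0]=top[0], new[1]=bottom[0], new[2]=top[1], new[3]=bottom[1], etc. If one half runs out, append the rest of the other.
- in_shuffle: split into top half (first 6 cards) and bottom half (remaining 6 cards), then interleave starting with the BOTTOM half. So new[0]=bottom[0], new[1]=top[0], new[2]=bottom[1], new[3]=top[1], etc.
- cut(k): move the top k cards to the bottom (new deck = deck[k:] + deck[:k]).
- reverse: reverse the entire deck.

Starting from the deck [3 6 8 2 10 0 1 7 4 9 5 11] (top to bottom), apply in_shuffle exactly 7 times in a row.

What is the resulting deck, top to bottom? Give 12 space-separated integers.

After op 1 (in_shuffle): [1 3 7 6 4 8 9 2 5 10 11 0]
After op 2 (in_shuffle): [9 1 2 3 5 7 10 6 11 4 0 8]
After op 3 (in_shuffle): [10 9 6 1 11 2 4 3 0 5 8 7]
After op 4 (in_shuffle): [4 10 3 9 0 6 5 1 8 11 7 2]
After op 5 (in_shuffle): [5 4 1 10 8 3 11 9 7 0 2 6]
After op 6 (in_shuffle): [11 5 9 4 7 1 0 10 2 8 6 3]
After op 7 (in_shuffle): [0 11 10 5 2 9 8 4 6 7 3 1]

Answer: 0 11 10 5 2 9 8 4 6 7 3 1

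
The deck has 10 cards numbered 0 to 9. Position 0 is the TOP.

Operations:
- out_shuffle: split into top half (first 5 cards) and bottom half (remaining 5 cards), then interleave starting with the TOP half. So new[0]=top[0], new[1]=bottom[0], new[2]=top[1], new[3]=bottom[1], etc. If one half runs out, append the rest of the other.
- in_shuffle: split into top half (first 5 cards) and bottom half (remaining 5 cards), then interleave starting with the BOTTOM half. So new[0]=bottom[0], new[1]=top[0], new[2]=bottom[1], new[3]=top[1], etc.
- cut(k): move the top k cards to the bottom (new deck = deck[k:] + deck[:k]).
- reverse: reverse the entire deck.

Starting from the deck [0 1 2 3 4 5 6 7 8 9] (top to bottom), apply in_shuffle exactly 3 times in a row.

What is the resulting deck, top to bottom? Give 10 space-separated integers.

Answer: 6 2 9 5 1 8 4 0 7 3

Derivation:
After op 1 (in_shuffle): [5 0 6 1 7 2 8 3 9 4]
After op 2 (in_shuffle): [2 5 8 0 3 6 9 1 4 7]
After op 3 (in_shuffle): [6 2 9 5 1 8 4 0 7 3]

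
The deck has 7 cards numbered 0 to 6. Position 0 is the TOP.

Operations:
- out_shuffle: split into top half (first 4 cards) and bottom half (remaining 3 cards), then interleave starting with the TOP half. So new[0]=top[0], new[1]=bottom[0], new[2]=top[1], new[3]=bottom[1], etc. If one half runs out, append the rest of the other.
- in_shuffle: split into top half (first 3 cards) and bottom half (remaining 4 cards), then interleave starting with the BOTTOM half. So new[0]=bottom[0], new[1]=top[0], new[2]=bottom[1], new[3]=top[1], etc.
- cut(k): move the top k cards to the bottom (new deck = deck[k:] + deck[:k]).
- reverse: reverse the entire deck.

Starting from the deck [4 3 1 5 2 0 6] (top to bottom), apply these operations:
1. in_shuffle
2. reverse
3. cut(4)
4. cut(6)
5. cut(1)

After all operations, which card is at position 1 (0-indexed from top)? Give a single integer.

Answer: 4

Derivation:
After op 1 (in_shuffle): [5 4 2 3 0 1 6]
After op 2 (reverse): [6 1 0 3 2 4 5]
After op 3 (cut(4)): [2 4 5 6 1 0 3]
After op 4 (cut(6)): [3 2 4 5 6 1 0]
After op 5 (cut(1)): [2 4 5 6 1 0 3]
Position 1: card 4.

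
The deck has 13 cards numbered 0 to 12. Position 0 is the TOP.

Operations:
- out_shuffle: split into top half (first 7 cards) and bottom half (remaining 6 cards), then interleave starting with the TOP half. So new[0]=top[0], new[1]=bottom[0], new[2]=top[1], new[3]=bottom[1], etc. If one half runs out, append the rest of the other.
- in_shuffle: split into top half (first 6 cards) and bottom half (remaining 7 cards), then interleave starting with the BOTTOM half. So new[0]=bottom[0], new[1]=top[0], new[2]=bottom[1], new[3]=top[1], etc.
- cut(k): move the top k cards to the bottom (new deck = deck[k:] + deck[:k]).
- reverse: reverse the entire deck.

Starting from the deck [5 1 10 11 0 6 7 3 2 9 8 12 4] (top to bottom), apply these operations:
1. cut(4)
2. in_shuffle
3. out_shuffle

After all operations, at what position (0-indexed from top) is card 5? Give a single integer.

Answer: 12

Derivation:
After op 1 (cut(4)): [0 6 7 3 2 9 8 12 4 5 1 10 11]
After op 2 (in_shuffle): [8 0 12 6 4 7 5 3 1 2 10 9 11]
After op 3 (out_shuffle): [8 3 0 1 12 2 6 10 4 9 7 11 5]
Card 5 is at position 12.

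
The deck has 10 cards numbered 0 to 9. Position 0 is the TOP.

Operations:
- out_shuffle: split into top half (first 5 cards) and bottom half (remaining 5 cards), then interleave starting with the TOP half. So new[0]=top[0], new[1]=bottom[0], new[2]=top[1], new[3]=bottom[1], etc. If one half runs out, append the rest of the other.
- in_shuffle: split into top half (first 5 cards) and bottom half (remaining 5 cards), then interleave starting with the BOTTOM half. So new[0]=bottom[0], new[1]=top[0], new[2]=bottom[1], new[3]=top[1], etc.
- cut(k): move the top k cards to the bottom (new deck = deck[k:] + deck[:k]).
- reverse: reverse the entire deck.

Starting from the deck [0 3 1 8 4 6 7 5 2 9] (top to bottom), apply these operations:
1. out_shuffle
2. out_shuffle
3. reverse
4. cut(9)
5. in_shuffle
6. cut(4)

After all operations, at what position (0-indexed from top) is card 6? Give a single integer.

After op 1 (out_shuffle): [0 6 3 7 1 5 8 2 4 9]
After op 2 (out_shuffle): [0 5 6 8 3 2 7 4 1 9]
After op 3 (reverse): [9 1 4 7 2 3 8 6 5 0]
After op 4 (cut(9)): [0 9 1 4 7 2 3 8 6 5]
After op 5 (in_shuffle): [2 0 3 9 8 1 6 4 5 7]
After op 6 (cut(4)): [8 1 6 4 5 7 2 0 3 9]
Card 6 is at position 2.

Answer: 2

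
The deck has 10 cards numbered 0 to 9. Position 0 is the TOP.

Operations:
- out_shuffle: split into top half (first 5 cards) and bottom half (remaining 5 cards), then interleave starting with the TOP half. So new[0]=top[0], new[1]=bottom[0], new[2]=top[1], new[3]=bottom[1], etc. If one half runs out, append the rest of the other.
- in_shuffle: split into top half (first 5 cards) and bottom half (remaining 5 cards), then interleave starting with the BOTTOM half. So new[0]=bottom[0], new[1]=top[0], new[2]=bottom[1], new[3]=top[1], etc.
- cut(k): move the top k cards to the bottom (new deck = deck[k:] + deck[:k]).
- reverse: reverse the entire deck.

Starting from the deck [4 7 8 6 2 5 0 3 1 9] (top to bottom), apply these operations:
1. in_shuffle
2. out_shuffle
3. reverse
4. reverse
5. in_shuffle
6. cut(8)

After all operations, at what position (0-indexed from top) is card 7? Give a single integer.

Answer: 4

Derivation:
After op 1 (in_shuffle): [5 4 0 7 3 8 1 6 9 2]
After op 2 (out_shuffle): [5 8 4 1 0 6 7 9 3 2]
After op 3 (reverse): [2 3 9 7 6 0 1 4 8 5]
After op 4 (reverse): [5 8 4 1 0 6 7 9 3 2]
After op 5 (in_shuffle): [6 5 7 8 9 4 3 1 2 0]
After op 6 (cut(8)): [2 0 6 5 7 8 9 4 3 1]
Card 7 is at position 4.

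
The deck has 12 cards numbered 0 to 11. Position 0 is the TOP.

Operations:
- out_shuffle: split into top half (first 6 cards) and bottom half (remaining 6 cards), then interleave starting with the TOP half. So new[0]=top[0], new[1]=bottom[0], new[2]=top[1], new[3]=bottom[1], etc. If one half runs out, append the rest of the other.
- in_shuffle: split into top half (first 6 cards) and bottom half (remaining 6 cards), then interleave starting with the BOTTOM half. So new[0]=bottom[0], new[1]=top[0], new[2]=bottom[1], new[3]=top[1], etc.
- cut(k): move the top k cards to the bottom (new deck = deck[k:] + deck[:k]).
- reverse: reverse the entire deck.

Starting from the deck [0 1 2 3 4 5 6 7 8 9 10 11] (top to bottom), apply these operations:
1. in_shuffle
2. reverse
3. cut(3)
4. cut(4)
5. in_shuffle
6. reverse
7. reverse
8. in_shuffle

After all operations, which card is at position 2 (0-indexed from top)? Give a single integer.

After op 1 (in_shuffle): [6 0 7 1 8 2 9 3 10 4 11 5]
After op 2 (reverse): [5 11 4 10 3 9 2 8 1 7 0 6]
After op 3 (cut(3)): [10 3 9 2 8 1 7 0 6 5 11 4]
After op 4 (cut(4)): [8 1 7 0 6 5 11 4 10 3 9 2]
After op 5 (in_shuffle): [11 8 4 1 10 7 3 0 9 6 2 5]
After op 6 (reverse): [5 2 6 9 0 3 7 10 1 4 8 11]
After op 7 (reverse): [11 8 4 1 10 7 3 0 9 6 2 5]
After op 8 (in_shuffle): [3 11 0 8 9 4 6 1 2 10 5 7]
Position 2: card 0.

Answer: 0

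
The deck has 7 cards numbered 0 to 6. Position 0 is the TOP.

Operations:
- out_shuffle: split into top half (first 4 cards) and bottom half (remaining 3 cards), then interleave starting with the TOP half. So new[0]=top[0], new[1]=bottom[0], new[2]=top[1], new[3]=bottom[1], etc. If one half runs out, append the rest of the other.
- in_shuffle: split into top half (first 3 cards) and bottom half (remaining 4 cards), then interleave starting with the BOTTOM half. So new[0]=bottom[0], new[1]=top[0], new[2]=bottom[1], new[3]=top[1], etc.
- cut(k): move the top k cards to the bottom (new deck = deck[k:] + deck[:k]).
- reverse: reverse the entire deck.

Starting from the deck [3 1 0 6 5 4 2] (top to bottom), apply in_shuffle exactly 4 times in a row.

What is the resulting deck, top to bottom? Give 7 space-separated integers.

Answer: 6 3 5 1 4 0 2

Derivation:
After op 1 (in_shuffle): [6 3 5 1 4 0 2]
After op 2 (in_shuffle): [1 6 4 3 0 5 2]
After op 3 (in_shuffle): [3 1 0 6 5 4 2]
After op 4 (in_shuffle): [6 3 5 1 4 0 2]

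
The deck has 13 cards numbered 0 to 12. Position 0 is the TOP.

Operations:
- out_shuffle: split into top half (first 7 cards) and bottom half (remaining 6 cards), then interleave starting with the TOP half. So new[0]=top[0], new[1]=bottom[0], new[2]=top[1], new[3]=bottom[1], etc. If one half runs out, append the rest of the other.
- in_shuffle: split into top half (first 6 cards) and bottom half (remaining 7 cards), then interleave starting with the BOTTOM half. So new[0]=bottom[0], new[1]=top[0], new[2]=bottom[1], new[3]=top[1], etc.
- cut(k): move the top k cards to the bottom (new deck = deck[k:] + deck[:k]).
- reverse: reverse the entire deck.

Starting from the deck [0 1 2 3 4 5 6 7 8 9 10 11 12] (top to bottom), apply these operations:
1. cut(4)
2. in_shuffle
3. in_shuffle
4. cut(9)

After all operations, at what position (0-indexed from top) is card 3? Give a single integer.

Answer: 3

Derivation:
After op 1 (cut(4)): [4 5 6 7 8 9 10 11 12 0 1 2 3]
After op 2 (in_shuffle): [10 4 11 5 12 6 0 7 1 8 2 9 3]
After op 3 (in_shuffle): [0 10 7 4 1 11 8 5 2 12 9 6 3]
After op 4 (cut(9)): [12 9 6 3 0 10 7 4 1 11 8 5 2]
Card 3 is at position 3.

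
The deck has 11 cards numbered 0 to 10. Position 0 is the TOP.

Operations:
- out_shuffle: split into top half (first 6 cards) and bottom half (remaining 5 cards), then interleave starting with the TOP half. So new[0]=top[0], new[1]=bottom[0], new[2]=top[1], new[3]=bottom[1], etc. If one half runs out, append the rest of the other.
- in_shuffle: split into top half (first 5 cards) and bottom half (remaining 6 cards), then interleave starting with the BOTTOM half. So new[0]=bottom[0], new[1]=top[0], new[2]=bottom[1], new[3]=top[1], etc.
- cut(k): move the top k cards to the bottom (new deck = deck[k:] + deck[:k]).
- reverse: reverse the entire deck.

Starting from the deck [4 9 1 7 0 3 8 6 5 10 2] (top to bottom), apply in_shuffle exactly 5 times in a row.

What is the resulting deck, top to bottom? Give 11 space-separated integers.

After op 1 (in_shuffle): [3 4 8 9 6 1 5 7 10 0 2]
After op 2 (in_shuffle): [1 3 5 4 7 8 10 9 0 6 2]
After op 3 (in_shuffle): [8 1 10 3 9 5 0 4 6 7 2]
After op 4 (in_shuffle): [5 8 0 1 4 10 6 3 7 9 2]
After op 5 (in_shuffle): [10 5 6 8 3 0 7 1 9 4 2]

Answer: 10 5 6 8 3 0 7 1 9 4 2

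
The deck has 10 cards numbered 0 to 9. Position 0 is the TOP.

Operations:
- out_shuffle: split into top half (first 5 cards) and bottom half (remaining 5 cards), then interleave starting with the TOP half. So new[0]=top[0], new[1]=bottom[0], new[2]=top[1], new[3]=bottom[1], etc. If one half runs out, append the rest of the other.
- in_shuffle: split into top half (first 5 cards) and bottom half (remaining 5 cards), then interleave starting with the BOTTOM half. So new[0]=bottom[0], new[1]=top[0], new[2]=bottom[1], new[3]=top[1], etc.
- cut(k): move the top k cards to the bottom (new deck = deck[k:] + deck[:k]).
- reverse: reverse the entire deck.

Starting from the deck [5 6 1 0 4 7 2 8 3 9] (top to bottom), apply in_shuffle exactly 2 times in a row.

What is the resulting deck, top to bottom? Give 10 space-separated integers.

Answer: 1 7 3 5 0 2 9 6 4 8

Derivation:
After op 1 (in_shuffle): [7 5 2 6 8 1 3 0 9 4]
After op 2 (in_shuffle): [1 7 3 5 0 2 9 6 4 8]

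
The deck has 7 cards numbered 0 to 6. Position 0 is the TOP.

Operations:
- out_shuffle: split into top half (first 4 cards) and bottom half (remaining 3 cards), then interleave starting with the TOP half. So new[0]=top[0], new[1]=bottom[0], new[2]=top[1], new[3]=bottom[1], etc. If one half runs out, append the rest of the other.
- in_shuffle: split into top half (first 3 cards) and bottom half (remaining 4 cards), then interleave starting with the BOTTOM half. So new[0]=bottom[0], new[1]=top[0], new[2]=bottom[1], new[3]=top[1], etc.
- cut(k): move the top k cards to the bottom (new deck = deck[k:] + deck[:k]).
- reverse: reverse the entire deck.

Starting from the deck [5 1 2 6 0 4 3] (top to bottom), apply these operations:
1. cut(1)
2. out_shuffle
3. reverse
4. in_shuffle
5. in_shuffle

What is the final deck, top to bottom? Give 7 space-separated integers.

Answer: 5 3 4 0 6 2 1

Derivation:
After op 1 (cut(1)): [1 2 6 0 4 3 5]
After op 2 (out_shuffle): [1 4 2 3 6 5 0]
After op 3 (reverse): [0 5 6 3 2 4 1]
After op 4 (in_shuffle): [3 0 2 5 4 6 1]
After op 5 (in_shuffle): [5 3 4 0 6 2 1]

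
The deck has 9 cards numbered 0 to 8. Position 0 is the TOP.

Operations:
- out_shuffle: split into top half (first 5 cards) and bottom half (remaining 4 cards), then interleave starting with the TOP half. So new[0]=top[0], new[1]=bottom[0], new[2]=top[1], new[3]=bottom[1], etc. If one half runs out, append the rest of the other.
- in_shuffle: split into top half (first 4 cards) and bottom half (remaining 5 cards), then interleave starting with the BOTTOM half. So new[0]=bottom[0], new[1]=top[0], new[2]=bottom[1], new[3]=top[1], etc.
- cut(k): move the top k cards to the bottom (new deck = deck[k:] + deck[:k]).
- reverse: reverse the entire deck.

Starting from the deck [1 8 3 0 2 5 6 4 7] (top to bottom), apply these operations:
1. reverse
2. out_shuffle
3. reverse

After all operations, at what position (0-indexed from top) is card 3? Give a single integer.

Answer: 5

Derivation:
After op 1 (reverse): [7 4 6 5 2 0 3 8 1]
After op 2 (out_shuffle): [7 0 4 3 6 8 5 1 2]
After op 3 (reverse): [2 1 5 8 6 3 4 0 7]
Card 3 is at position 5.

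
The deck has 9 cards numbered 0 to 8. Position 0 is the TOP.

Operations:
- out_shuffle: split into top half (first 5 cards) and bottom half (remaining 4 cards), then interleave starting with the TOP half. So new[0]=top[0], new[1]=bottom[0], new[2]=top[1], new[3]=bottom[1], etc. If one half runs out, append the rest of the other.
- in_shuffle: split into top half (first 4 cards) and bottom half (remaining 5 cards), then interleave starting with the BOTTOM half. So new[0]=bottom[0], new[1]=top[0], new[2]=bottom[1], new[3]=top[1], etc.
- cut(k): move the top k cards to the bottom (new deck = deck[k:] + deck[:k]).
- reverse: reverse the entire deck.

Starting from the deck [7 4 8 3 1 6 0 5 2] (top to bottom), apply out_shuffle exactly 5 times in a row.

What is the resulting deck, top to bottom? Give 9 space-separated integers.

Answer: 7 8 1 0 2 4 3 6 5

Derivation:
After op 1 (out_shuffle): [7 6 4 0 8 5 3 2 1]
After op 2 (out_shuffle): [7 5 6 3 4 2 0 1 8]
After op 3 (out_shuffle): [7 2 5 0 6 1 3 8 4]
After op 4 (out_shuffle): [7 1 2 3 5 8 0 4 6]
After op 5 (out_shuffle): [7 8 1 0 2 4 3 6 5]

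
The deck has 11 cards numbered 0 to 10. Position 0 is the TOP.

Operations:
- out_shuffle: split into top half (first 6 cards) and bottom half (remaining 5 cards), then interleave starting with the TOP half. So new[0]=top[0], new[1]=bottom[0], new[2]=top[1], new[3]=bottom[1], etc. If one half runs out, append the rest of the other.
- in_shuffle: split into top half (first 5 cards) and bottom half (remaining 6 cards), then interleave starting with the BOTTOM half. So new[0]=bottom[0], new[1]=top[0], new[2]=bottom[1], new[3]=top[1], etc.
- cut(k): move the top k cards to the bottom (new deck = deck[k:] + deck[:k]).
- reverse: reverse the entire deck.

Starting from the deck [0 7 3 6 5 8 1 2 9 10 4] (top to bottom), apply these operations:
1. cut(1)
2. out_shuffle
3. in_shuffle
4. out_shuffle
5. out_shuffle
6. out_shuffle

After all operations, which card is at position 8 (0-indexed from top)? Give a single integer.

Answer: 7

Derivation:
After op 1 (cut(1)): [7 3 6 5 8 1 2 9 10 4 0]
After op 2 (out_shuffle): [7 2 3 9 6 10 5 4 8 0 1]
After op 3 (in_shuffle): [10 7 5 2 4 3 8 9 0 6 1]
After op 4 (out_shuffle): [10 8 7 9 5 0 2 6 4 1 3]
After op 5 (out_shuffle): [10 2 8 6 7 4 9 1 5 3 0]
After op 6 (out_shuffle): [10 9 2 1 8 5 6 3 7 0 4]
Position 8: card 7.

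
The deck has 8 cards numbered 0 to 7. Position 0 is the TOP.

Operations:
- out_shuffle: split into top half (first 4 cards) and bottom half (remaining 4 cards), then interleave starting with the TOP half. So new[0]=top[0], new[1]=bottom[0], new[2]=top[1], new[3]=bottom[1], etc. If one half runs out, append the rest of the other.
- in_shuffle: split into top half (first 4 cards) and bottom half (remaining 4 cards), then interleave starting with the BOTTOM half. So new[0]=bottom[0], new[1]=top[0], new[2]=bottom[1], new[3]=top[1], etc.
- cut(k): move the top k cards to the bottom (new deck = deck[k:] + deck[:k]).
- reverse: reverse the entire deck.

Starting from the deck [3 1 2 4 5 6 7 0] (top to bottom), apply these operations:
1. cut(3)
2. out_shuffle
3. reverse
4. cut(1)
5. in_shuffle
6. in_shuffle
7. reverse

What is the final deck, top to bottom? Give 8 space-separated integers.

Answer: 1 3 0 2 7 6 5 4

Derivation:
After op 1 (cut(3)): [4 5 6 7 0 3 1 2]
After op 2 (out_shuffle): [4 0 5 3 6 1 7 2]
After op 3 (reverse): [2 7 1 6 3 5 0 4]
After op 4 (cut(1)): [7 1 6 3 5 0 4 2]
After op 5 (in_shuffle): [5 7 0 1 4 6 2 3]
After op 6 (in_shuffle): [4 5 6 7 2 0 3 1]
After op 7 (reverse): [1 3 0 2 7 6 5 4]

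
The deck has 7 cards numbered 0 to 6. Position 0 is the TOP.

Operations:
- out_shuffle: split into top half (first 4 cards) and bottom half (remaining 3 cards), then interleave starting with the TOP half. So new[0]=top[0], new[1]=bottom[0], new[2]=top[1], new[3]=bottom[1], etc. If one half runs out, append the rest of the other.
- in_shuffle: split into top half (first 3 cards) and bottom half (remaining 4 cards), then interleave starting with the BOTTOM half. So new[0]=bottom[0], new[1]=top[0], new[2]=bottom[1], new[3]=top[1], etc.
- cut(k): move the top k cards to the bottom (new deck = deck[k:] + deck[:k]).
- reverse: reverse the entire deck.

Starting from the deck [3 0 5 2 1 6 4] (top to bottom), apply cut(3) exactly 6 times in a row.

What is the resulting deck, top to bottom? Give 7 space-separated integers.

After op 1 (cut(3)): [2 1 6 4 3 0 5]
After op 2 (cut(3)): [4 3 0 5 2 1 6]
After op 3 (cut(3)): [5 2 1 6 4 3 0]
After op 4 (cut(3)): [6 4 3 0 5 2 1]
After op 5 (cut(3)): [0 5 2 1 6 4 3]
After op 6 (cut(3)): [1 6 4 3 0 5 2]

Answer: 1 6 4 3 0 5 2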